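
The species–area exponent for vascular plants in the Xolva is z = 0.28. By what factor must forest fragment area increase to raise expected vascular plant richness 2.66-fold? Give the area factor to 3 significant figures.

(A₂/A₁)^0.28 = 2.66, so A₂/A₁ = 2.66^(1/0.28) = 2.66^3.571
ln(A₂/A₁) = ln 2.66 / 0.28 = 0.9783 / 0.28 = 3.4940
A₂/A₁ = e^3.4940 ≈ 32.92

32.9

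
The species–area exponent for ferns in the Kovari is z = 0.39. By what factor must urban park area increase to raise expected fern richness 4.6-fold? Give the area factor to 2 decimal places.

(A₂/A₁)^0.39 = 4.6, so A₂/A₁ = 4.6^(1/0.39) = 4.6^2.564
ln(A₂/A₁) = ln 4.6 / 0.39 = 1.5261 / 0.39 = 3.9130
A₂/A₁ = e^3.9130 ≈ 50.05

50.05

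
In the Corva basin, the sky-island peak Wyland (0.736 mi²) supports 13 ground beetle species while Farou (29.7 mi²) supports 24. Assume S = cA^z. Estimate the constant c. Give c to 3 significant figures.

13.7

z = ln(S₂/S₁) / ln(A₂/A₁) = ln(24/13) / ln(29.7/0.736) = 0.6131 / 3.6977 = 0.1658
c = S₁ / A₁^z = 13 / 0.736^0.1658 = 13 / 0.9504 = 13.68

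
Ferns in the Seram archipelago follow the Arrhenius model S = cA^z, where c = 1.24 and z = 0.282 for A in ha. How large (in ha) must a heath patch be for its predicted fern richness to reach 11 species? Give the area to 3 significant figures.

11 = 1.24 × A^0.282  ⇒  A^0.282 = 11/1.24 = 8.871
ln A = ln(8.871) / 0.282 = 2.1828 / 0.282 = 7.7404
A = e^7.7404 ≈ 2299 ha

2300 ha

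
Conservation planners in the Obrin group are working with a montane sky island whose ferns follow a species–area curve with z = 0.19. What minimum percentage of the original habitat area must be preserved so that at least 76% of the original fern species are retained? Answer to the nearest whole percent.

Need (A_new/A_old)^0.19 = 0.76, so A_new/A_old = 0.76^(1/0.19) = 0.76^5.263
ln(A_new/A_old) = ln 0.76 / 0.19 = -0.2744 / 0.19 = -1.4444
A_new/A_old = e^-1.4444 ≈ 0.2359

24%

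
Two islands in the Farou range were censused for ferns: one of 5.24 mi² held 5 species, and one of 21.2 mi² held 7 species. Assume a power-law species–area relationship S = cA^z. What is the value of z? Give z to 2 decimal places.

0.24

Taking logs: ln S = ln c + z ln A, so z = (ln S₂ − ln S₁)/(ln A₂ − ln A₁).
z = ln(7/5) / ln(21.2/5.24) = ln(1.4) / ln(4.046) = 0.3365 / 1.3977 = 0.2407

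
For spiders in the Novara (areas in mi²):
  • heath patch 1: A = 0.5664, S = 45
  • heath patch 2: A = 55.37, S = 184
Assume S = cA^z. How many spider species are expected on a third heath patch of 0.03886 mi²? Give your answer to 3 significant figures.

z = ln(184/45) / ln(55.37/0.5664) = 1.4083 / 4.5825 = 0.3073
c = 45 / 0.5664^0.3073 = 45 / 0.8397 = 53.59
S₃ = 53.59 × 0.03886^0.3073 = 53.59 × 0.3686 ≈ 19.75

19.8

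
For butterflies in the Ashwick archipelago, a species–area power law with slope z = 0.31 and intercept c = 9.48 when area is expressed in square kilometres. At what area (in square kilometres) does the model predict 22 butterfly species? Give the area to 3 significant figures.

22 = 9.48 × A^0.31  ⇒  A^0.31 = 22/9.48 = 2.321
ln A = ln(2.321) / 0.31 = 0.8419 / 0.31 = 2.7157
A = e^2.7157 ≈ 15.11 square kilometres

15.1 square kilometres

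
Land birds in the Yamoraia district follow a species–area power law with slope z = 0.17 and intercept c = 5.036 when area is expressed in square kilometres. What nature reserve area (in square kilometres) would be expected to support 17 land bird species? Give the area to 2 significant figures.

1300 square kilometres

17 = 5.036 × A^0.17  ⇒  A^0.17 = 17/5.036 = 3.376
ln A = ln(3.376) / 0.17 = 1.2166 / 0.17 = 7.1565
A = e^7.1565 ≈ 1282 square kilometres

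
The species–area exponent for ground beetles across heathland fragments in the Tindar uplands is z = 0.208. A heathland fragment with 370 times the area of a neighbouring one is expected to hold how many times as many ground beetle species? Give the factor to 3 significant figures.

S₂/S₁ = (A₂/A₁)^z = 370^0.208
ln(S₂/S₁) = 0.208 × ln 370 = 0.208 × 5.9135 = 1.2300
S₂/S₁ = e^1.2300 ≈ 3.421

3.42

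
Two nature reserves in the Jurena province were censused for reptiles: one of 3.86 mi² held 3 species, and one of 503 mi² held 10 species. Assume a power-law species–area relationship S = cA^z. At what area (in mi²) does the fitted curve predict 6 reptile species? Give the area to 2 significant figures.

z = ln(10/3) / ln(503/3.86) = 1.2040 / 4.8699 = 0.2472
c = 3 / 3.86^0.2472 = 3 / 1.396 = 2.148
A = (6/2.148)^(1/0.2472) ⇒ ln A = ln(2.793)/0.2472 = 4.1544
A = e^4.1544 ≈ 63.71 mi²

64 mi²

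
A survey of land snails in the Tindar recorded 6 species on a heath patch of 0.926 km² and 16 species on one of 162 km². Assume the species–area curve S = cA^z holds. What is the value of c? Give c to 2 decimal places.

6.09

z = ln(S₂/S₁) / ln(A₂/A₁) = ln(16/6) / ln(162/0.926) = 0.9808 / 5.1645 = 0.1899
c = S₁ / A₁^z = 6 / 0.926^0.1899 = 6 / 0.9855 = 6.088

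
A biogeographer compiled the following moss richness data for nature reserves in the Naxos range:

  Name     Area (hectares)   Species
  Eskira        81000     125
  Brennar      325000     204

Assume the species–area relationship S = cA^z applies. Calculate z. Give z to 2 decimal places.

0.35

Taking logs: ln S = ln c + z ln A, so z = (ln S₂ − ln S₁)/(ln A₂ − ln A₁).
z = ln(204/125) / ln(325000/81000) = ln(1.632) / ln(4.012) = 0.4898 / 1.3894 = 0.3525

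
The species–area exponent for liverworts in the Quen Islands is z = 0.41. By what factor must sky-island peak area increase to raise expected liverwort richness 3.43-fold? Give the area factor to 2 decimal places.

(A₂/A₁)^0.41 = 3.43, so A₂/A₁ = 3.43^(1/0.41) = 3.43^2.439
ln(A₂/A₁) = ln 3.43 / 0.41 = 1.2326 / 0.41 = 3.0062
A₂/A₁ = e^3.0062 ≈ 20.21

20.21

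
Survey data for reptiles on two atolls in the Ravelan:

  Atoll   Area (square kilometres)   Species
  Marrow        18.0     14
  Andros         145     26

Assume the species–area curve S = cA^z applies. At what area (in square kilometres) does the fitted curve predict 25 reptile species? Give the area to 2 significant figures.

130 square kilometres

z = ln(26/14) / ln(145/18) = 0.6190 / 2.0864 = 0.2967
c = 14 / 18^0.2967 = 14 / 2.357 = 5.939
A = (25/5.939)^(1/0.2967) ⇒ ln A = ln(4.21)/0.2967 = 4.8445
A = e^4.8445 ≈ 127 square kilometres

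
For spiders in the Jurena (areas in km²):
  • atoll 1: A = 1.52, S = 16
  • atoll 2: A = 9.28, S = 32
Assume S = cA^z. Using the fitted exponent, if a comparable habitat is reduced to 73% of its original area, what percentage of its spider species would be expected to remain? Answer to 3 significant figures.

88.6%

z = ln(32/16) / ln(9.28/1.52) = 0.6931 / 1.8092 = 0.3831
S_new/S_old = (A_new/A_old)^z = 0.73^0.3831 = exp(0.3831 × -0.3147) = 0.8864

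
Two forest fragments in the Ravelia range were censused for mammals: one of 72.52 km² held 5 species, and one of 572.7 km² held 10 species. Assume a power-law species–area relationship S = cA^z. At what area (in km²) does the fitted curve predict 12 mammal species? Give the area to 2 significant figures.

z = ln(10/5) / ln(572.7/72.52) = 0.6931 / 2.0665 = 0.3354
c = 5 / 72.52^0.3354 = 5 / 4.208 = 1.188
A = (12/1.188)^(1/0.3354) ⇒ ln A = ln(10.1)/0.3354 = 6.8939
A = e^6.8939 ≈ 986.3 km²

990 km²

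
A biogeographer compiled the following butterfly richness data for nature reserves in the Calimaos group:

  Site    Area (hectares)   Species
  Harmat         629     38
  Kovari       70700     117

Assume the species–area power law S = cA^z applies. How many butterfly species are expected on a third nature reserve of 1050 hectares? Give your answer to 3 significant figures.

42.9

z = ln(117/38) / ln(70700/629) = 1.1246 / 4.7221 = 0.2382
c = 38 / 629^0.2382 = 38 / 4.64 = 8.19
S₃ = 8.19 × 1050^0.2382 = 8.19 × 5.242 ≈ 42.93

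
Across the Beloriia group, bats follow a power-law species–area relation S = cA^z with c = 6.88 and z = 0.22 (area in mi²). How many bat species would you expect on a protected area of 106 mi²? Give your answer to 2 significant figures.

S = 6.88 × 106^0.22
ln S = ln 6.88 + 0.22 × ln 106 = 1.9286 + 0.22 × 4.6634 = 2.9546
S = e^2.9546 ≈ 19.19

19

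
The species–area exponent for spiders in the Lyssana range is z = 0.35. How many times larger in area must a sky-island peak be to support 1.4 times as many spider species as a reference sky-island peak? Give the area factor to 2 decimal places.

2.62

(A₂/A₁)^0.35 = 1.4, so A₂/A₁ = 1.4^(1/0.35) = 1.4^2.857
ln(A₂/A₁) = ln 1.4 / 0.35 = 0.3365 / 0.35 = 0.9613
A₂/A₁ = e^0.9613 ≈ 2.615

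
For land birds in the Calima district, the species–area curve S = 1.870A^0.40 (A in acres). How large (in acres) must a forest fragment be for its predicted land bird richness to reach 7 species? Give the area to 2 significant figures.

7 = 1.87 × A^0.4  ⇒  A^0.4 = 7/1.87 = 3.743
ln A = ln(3.743) / 0.4 = 1.3200 / 0.4 = 3.2999
A = e^3.2999 ≈ 27.11 acres

27 acres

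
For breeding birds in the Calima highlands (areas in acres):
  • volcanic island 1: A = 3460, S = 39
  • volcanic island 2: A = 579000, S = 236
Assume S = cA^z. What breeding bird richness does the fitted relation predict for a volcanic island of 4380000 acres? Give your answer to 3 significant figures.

z = ln(236/39) / ln(579000/3460) = 1.8003 / 5.1200 = 0.3516
c = 39 / 3460^0.3516 = 39 / 17.55 = 2.222
S₃ = 2.222 × 4380000^0.3516 = 2.222 × 216.4 ≈ 480.7

481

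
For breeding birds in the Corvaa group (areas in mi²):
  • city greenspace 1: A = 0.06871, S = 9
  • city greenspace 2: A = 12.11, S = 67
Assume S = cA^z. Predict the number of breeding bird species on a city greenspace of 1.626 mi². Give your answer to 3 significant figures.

z = ln(67/9) / ln(12.11/0.06871) = 2.0075 / 5.1719 = 0.3881
c = 9 / 0.06871^0.3881 = 9 / 0.3537 = 25.45
S₃ = 25.45 × 1.626^0.3881 = 25.45 × 1.208 ≈ 30.73

30.7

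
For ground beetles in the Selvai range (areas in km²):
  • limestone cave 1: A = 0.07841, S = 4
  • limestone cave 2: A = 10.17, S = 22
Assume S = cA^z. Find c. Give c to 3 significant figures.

z = ln(S₂/S₁) / ln(A₂/A₁) = ln(22/4) / ln(10.17/0.07841) = 1.7047 / 4.8652 = 0.3504
c = S₁ / A₁^z = 4 / 0.07841^0.3504 = 4 / 0.4098 = 9.76

9.76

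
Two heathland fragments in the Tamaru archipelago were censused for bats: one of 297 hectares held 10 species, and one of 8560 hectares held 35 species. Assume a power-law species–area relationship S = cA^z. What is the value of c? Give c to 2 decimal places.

1.20

z = ln(S₂/S₁) / ln(A₂/A₁) = ln(35/10) / ln(8560/297) = 1.2528 / 3.3611 = 0.3727
c = S₁ / A₁^z = 10 / 297^0.3727 = 10 / 8.349 = 1.198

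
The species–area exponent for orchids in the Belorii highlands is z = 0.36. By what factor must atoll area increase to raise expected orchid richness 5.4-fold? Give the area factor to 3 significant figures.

(A₂/A₁)^0.36 = 5.4, so A₂/A₁ = 5.4^(1/0.36) = 5.4^2.778
ln(A₂/A₁) = ln 5.4 / 0.36 = 1.6864 / 0.36 = 4.6844
A₂/A₁ = e^4.6844 ≈ 108.2

108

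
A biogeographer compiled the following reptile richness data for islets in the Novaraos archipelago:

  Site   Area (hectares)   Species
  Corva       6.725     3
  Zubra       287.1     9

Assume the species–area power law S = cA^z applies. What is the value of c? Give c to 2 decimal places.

z = ln(S₂/S₁) / ln(A₂/A₁) = ln(9/3) / ln(287.1/6.725) = 1.0986 / 3.7540 = 0.2927
c = S₁ / A₁^z = 3 / 6.725^0.2927 = 3 / 1.747 = 1.717

1.72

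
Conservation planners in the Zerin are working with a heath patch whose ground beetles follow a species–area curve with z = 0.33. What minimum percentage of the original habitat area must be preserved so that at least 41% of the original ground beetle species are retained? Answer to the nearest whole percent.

7%

Need (A_new/A_old)^0.33 = 0.41, so A_new/A_old = 0.41^(1/0.33) = 0.41^3.03
ln(A_new/A_old) = ln 0.41 / 0.33 = -0.8916 / 0.33 = -2.7018
A_new/A_old = e^-2.7018 ≈ 0.06708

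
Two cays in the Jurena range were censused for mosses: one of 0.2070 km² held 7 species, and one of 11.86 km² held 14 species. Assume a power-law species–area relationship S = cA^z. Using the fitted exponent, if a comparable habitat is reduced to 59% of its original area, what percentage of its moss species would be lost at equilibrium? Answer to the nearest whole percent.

9%

z = ln(14/7) / ln(11.86/0.207) = 0.6931 / 4.0482 = 0.1712
S_new/S_old = (A_new/A_old)^z = 0.59^0.1712 = exp(0.1712 × -0.5276) = 0.9136
Fraction lost = 1 − 0.9136 = 0.08638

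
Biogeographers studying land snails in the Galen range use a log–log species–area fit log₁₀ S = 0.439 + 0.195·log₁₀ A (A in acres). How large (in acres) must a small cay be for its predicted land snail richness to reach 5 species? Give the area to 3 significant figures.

5 = 2.748 × A^0.195  ⇒  A^0.195 = 5/2.748 = 1.82
ln A = ln(1.82) / 0.195 = 0.5986 / 0.195 = 3.0698
A = e^3.0698 ≈ 21.54 acres

21.5 acres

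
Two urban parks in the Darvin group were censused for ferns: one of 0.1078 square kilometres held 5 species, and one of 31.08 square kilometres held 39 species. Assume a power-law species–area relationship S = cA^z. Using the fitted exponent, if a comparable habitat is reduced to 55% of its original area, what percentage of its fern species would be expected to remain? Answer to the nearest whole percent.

z = ln(39/5) / ln(31.08/0.1078) = 2.0541 / 5.6640 = 0.3627
S_new/S_old = (A_new/A_old)^z = 0.55^0.3627 = exp(0.3627 × -0.5978) = 0.8051

81%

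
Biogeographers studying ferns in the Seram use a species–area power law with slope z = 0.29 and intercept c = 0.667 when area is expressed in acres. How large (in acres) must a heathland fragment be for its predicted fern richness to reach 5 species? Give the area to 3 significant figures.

5 = 0.667 × A^0.29  ⇒  A^0.29 = 5/0.667 = 7.496
ln A = ln(7.496) / 0.29 = 2.0144 / 0.29 = 6.9462
A = e^6.9462 ≈ 1039 acres

1040 acres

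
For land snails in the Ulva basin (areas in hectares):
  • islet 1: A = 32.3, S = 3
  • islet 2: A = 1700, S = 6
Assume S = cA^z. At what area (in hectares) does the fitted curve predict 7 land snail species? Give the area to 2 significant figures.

z = ln(6/3) / ln(1700/32.3) = 0.6931 / 3.9633 = 0.1749
c = 3 / 32.3^0.1749 = 3 / 1.836 = 1.634
A = (7/1.634)^(1/0.1749) ⇒ ln A = ln(4.285)/0.1749 = 8.3198
A = e^8.3198 ≈ 4104 hectares

4100 hectares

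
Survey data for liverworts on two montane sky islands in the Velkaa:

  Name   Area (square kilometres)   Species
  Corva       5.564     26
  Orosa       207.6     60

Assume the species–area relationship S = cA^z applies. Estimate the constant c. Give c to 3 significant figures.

z = ln(S₂/S₁) / ln(A₂/A₁) = ln(60/26) / ln(207.6/5.564) = 0.8362 / 3.6193 = 0.2311
c = S₁ / A₁^z = 26 / 5.564^0.2311 = 26 / 1.487 = 17.49

17.5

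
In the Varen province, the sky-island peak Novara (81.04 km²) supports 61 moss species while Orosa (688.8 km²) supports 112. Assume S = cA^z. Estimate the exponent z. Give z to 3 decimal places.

0.284

Taking logs: ln S = ln c + z ln A, so z = (ln S₂ − ln S₁)/(ln A₂ − ln A₁).
z = ln(112/61) / ln(688.8/81.04) = ln(1.836) / ln(8.5) = 0.6076 / 2.1400 = 0.2839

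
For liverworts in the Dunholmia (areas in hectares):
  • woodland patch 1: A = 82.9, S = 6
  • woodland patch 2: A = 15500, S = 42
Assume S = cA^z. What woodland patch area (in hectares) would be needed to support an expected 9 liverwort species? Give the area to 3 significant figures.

z = ln(42/6) / ln(15500/82.9) = 1.9459 / 5.2310 = 0.3720
c = 6 / 82.9^0.3720 = 6 / 5.172 = 1.16
A = (9/1.16)^(1/0.3720) ⇒ ln A = ln(7.759)/0.3720 = 5.5076
A = e^5.5076 ≈ 246.6 hectares

247 hectares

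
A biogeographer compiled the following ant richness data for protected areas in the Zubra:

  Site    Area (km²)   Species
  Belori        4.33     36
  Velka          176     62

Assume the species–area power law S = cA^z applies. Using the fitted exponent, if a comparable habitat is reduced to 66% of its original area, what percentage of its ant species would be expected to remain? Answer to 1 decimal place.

94.1%

z = ln(62/36) / ln(176/4.33) = 0.5436 / 3.7049 = 0.1467
S_new/S_old = (A_new/A_old)^z = 0.66^0.1467 = exp(0.1467 × -0.4155) = 0.9409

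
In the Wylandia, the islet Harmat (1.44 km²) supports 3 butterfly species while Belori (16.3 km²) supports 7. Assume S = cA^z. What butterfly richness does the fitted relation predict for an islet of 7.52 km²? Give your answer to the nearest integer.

z = ln(7/3) / ln(16.3/1.44) = 0.8473 / 2.4265 = 0.3492
c = 3 / 1.44^0.3492 = 3 / 1.136 = 2.641
S₃ = 2.641 × 7.52^0.3492 = 2.641 × 2.023 ≈ 5.343

5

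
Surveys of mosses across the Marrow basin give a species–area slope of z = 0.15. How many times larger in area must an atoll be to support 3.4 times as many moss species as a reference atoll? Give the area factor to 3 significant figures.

(A₂/A₁)^0.15 = 3.4, so A₂/A₁ = 3.4^(1/0.15) = 3.4^6.667
ln(A₂/A₁) = ln 3.4 / 0.15 = 1.2238 / 0.15 = 8.1585
A₂/A₁ = e^8.1585 ≈ 3493

3490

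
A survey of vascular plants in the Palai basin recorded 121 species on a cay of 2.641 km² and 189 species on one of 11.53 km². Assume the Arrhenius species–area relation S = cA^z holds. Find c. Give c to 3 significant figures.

90.2

z = ln(S₂/S₁) / ln(A₂/A₁) = ln(189/121) / ln(11.53/2.641) = 0.4460 / 1.4738 = 0.3026
c = S₁ / A₁^z = 121 / 2.641^0.3026 = 121 / 1.342 = 90.19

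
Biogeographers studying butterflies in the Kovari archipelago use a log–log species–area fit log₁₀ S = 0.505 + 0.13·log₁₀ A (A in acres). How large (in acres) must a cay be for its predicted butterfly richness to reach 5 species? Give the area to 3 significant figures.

5 = 3.199 × A^0.13  ⇒  A^0.13 = 5/3.199 = 1.563
ln A = ln(1.563) / 0.13 = 0.4466 / 0.13 = 3.4356
A = e^3.4356 ≈ 31.05 acres

31.1 acres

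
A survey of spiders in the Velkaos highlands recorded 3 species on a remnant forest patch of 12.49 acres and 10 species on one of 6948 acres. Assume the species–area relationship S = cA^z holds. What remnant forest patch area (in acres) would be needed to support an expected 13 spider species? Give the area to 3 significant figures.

27500 acres

z = ln(10/3) / ln(6948/12.49) = 1.2040 / 6.3213 = 0.1905
c = 3 / 12.49^0.1905 = 3 / 1.618 = 1.855
A = (13/1.855)^(1/0.1905) ⇒ ln A = ln(7.009)/0.1905 = 10.2237
A = e^10.2237 ≈ 27549 acres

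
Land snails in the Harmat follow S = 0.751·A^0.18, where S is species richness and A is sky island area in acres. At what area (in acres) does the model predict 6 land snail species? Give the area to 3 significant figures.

6 = 0.751 × A^0.18  ⇒  A^0.18 = 6/0.751 = 7.989
ln A = ln(7.989) / 0.18 = 2.0781 / 0.18 = 11.5451
A = e^11.5451 ≈ 103265 acres

103000 acres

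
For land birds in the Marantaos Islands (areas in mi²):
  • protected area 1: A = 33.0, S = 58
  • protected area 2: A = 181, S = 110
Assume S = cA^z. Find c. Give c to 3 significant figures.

15.6

z = ln(S₂/S₁) / ln(A₂/A₁) = ln(110/58) / ln(181/33) = 0.6400 / 1.7020 = 0.3761
c = S₁ / A₁^z = 58 / 33^0.3761 = 58 / 3.724 = 15.57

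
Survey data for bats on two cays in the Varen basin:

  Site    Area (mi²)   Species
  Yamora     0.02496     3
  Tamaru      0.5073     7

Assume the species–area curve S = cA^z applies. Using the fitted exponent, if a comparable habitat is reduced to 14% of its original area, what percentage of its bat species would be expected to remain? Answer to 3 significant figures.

57.5%

z = ln(7/3) / ln(0.5073/0.02496) = 0.8473 / 3.0118 = 0.2813
S_new/S_old = (A_new/A_old)^z = 0.14^0.2813 = exp(0.2813 × -1.9661) = 0.5752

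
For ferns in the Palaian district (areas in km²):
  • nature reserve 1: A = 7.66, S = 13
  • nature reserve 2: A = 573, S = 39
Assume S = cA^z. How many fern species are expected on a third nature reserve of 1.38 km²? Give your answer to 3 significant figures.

8.40

z = ln(39/13) / ln(573/7.66) = 1.0986 / 4.3149 = 0.2546
c = 13 / 7.66^0.2546 = 13 / 1.679 = 7.741
S₃ = 7.741 × 1.38^0.2546 = 7.741 × 1.085 ≈ 8.403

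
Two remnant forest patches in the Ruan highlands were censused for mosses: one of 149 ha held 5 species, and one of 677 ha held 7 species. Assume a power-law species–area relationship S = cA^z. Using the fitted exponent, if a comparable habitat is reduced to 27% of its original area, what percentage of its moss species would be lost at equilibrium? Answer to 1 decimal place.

25.3%

z = ln(7/5) / ln(677/149) = 0.3365 / 1.5137 = 0.2223
S_new/S_old = (A_new/A_old)^z = 0.27^0.2223 = exp(0.2223 × -1.3093) = 0.7475
Fraction lost = 1 − 0.7475 = 0.2525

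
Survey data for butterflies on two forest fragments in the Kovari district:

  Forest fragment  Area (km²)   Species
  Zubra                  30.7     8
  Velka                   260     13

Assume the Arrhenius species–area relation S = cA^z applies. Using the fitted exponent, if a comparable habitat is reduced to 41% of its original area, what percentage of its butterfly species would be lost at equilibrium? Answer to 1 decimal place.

z = ln(13/8) / ln(260/30.7) = 0.4855 / 2.1364 = 0.2273
S_new/S_old = (A_new/A_old)^z = 0.41^0.2273 = exp(0.2273 × -0.8916) = 0.8166
Fraction lost = 1 − 0.8166 = 0.1834

18.3%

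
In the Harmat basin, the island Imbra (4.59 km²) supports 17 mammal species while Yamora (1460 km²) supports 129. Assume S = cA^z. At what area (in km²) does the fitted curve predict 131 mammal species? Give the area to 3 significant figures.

1530 km²

z = ln(129/17) / ln(1460/4.59) = 2.0266 / 5.7623 = 0.3517
c = 17 / 4.59^0.3517 = 17 / 1.709 = 9.947
A = (131/9.947)^(1/0.3517) ⇒ ln A = ln(13.17)/0.3517 = 7.3299
A = e^7.3299 ≈ 1525 km²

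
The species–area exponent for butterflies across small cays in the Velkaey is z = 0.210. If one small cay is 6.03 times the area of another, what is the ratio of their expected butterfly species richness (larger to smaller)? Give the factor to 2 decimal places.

1.46

S₂/S₁ = (A₂/A₁)^z = 6.03^0.21
ln(S₂/S₁) = 0.21 × ln 6.03 = 0.21 × 1.7967 = 0.3773
S₂/S₁ = e^0.3773 ≈ 1.458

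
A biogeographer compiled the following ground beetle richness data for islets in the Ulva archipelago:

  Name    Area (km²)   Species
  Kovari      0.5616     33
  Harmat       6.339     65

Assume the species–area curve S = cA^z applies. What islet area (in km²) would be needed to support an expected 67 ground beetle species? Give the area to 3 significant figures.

z = ln(65/33) / ln(6.339/0.5616) = 0.6779 / 2.4237 = 0.2797
c = 33 / 0.5616^0.2797 = 33 / 0.851 = 38.78
A = (67/38.78)^(1/0.2797) ⇒ ln A = ln(1.728)/0.2797 = 1.9551
A = e^1.9551 ≈ 7.064 km²

7.06 km²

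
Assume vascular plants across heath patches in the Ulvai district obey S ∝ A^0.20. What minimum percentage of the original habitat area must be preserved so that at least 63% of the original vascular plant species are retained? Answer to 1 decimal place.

Need (A_new/A_old)^0.2 = 0.63, so A_new/A_old = 0.63^(1/0.2) = 0.63^5
ln(A_new/A_old) = ln 0.63 / 0.2 = -0.4620 / 0.2 = -2.3102
A_new/A_old = e^-2.3102 ≈ 0.09924

9.9%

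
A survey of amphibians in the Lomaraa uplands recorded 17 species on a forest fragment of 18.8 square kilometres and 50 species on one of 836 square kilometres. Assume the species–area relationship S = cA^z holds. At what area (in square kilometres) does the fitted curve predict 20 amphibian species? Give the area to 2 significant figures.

z = ln(50/17) / ln(836/18.8) = 1.0788 / 3.7948 = 0.2843
c = 17 / 18.8^0.2843 = 17 / 2.303 = 7.383
A = (20/7.383)^(1/0.2843) ⇒ ln A = ln(2.709)/0.2843 = 3.5055
A = e^3.5055 ≈ 33.3 square kilometres

33 square kilometres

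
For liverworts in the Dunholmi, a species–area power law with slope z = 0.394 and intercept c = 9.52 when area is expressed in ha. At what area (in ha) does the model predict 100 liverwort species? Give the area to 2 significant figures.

390 ha

100 = 9.52 × A^0.394  ⇒  A^0.394 = 100/9.52 = 10.5
ln A = ln(10.5) / 0.394 = 2.3518 / 0.394 = 5.9690
A = e^5.9690 ≈ 391.1 ha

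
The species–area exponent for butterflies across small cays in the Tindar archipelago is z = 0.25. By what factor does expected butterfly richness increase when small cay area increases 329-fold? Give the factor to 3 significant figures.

4.26

S₂/S₁ = (A₂/A₁)^z = 329^0.25
ln(S₂/S₁) = 0.25 × ln 329 = 0.25 × 5.7961 = 1.4490
S₂/S₁ = e^1.4490 ≈ 4.259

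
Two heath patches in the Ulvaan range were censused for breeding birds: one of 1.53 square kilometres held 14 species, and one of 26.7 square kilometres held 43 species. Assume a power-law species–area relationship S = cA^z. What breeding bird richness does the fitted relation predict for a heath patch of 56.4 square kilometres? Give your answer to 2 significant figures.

z = ln(43/14) / ln(26.7/1.53) = 1.1221 / 2.8594 = 0.3924
c = 14 / 1.53^0.3924 = 14 / 1.182 = 11.85
S₃ = 11.85 × 56.4^0.3924 = 11.85 × 4.867 ≈ 57.67

58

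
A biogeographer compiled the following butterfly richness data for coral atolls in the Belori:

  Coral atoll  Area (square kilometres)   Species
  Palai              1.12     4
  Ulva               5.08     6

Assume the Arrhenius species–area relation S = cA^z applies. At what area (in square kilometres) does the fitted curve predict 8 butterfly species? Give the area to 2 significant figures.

15 square kilometres

z = ln(6/4) / ln(5.08/1.12) = 0.4055 / 1.5120 = 0.2682
c = 4 / 1.12^0.2682 = 4 / 1.031 = 3.88
A = (8/3.88)^(1/0.2682) ⇒ ln A = ln(2.062)/0.2682 = 2.6981
A = e^2.6981 ≈ 14.85 square kilometres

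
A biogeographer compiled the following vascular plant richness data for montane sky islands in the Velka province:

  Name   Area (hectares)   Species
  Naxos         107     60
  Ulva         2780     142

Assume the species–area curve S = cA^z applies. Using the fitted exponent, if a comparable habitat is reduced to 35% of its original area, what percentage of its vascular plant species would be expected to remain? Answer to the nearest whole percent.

z = ln(142/60) / ln(2780/107) = 0.8615 / 3.2574 = 0.2645
S_new/S_old = (A_new/A_old)^z = 0.35^0.2645 = exp(0.2645 × -1.0498) = 0.7576

76%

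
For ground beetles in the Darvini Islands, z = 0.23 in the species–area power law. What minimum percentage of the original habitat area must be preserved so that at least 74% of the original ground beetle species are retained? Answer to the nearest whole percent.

Need (A_new/A_old)^0.23 = 0.74, so A_new/A_old = 0.74^(1/0.23) = 0.74^4.348
ln(A_new/A_old) = ln 0.74 / 0.23 = -0.3011 / 0.23 = -1.3092
A_new/A_old = e^-1.3092 ≈ 0.27

27%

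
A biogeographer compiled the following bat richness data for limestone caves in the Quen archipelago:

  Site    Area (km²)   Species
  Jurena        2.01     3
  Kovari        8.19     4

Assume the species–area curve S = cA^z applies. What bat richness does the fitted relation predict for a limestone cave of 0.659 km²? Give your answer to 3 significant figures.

2.39

z = ln(4/3) / ln(8.19/2.01) = 0.2877 / 1.4048 = 0.2048
c = 3 / 2.01^0.2048 = 3 / 1.154 = 2.6
S₃ = 2.6 × 0.659^0.2048 = 2.6 × 0.9181 ≈ 2.387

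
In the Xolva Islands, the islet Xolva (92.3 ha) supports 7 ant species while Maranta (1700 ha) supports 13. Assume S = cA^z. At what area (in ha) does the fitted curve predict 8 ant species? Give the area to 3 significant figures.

z = ln(13/7) / ln(1700/92.3) = 0.6190 / 2.9133 = 0.2125
c = 7 / 92.3^0.2125 = 7 / 2.616 = 2.676
A = (8/2.676)^(1/0.2125) ⇒ ln A = ln(2.989)/0.2125 = 5.1535
A = e^5.1535 ≈ 173 ha

173 ha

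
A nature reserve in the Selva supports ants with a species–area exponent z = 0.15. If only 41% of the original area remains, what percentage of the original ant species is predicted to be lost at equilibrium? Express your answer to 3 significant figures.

S_new/S_old = (A_new/A_old)^z = 0.41^0.15
= exp(0.15 × ln 0.41) = exp(0.15 × -0.8916) = exp(-0.1337) ≈ 0.8748
Fraction lost = 1 − 0.8748 = 0.1252

12.5%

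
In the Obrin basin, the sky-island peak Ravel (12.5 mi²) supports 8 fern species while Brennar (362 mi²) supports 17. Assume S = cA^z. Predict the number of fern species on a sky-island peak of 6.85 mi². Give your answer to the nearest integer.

7

z = ln(17/8) / ln(362/12.5) = 0.7538 / 3.3659 = 0.2239
c = 8 / 12.5^0.2239 = 8 / 1.761 = 4.544
S₃ = 4.544 × 6.85^0.2239 = 4.544 × 1.539 ≈ 6.992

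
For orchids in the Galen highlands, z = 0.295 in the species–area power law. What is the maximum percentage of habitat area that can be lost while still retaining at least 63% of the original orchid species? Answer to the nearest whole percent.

79%

Need (A_new/A_old)^0.295 = 0.63, so A_new/A_old = 0.63^(1/0.295) = 0.63^3.39
ln(A_new/A_old) = ln 0.63 / 0.295 = -0.4620 / 0.295 = -1.5662
A_new/A_old = e^-1.5662 ≈ 0.2088
Fraction that can be lost = 1 − 0.2088 = 0.7912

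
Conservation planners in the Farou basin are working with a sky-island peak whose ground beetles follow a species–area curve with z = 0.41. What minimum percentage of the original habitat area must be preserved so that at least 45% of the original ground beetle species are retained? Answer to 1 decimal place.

Need (A_new/A_old)^0.41 = 0.45, so A_new/A_old = 0.45^(1/0.41) = 0.45^2.439
ln(A_new/A_old) = ln 0.45 / 0.41 = -0.7985 / 0.41 = -1.9476
A_new/A_old = e^-1.9476 ≈ 0.1426

14.3%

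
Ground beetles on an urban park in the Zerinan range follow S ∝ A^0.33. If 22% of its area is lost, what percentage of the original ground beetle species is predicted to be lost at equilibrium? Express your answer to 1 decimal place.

S_new/S_old = (A_new/A_old)^z = 0.78^0.33
= exp(0.33 × ln 0.78) = exp(0.33 × -0.2485) = exp(-0.0820) ≈ 0.9213
Fraction lost = 1 − 0.9213 = 0.07872

7.9%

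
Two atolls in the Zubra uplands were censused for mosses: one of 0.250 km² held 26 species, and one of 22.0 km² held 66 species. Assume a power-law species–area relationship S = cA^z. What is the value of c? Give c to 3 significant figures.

34.7

z = ln(S₂/S₁) / ln(A₂/A₁) = ln(66/26) / ln(22/0.25) = 0.9316 / 4.4773 = 0.2081
c = S₁ / A₁^z = 26 / 0.25^0.2081 = 26 / 0.7494 = 34.69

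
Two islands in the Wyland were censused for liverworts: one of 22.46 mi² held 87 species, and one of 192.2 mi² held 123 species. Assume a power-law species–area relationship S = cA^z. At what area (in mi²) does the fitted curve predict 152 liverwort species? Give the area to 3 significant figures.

z = ln(123/87) / ln(192.2/22.46) = 0.3463 / 2.1468 = 0.1613
c = 87 / 22.46^0.1613 = 87 / 1.652 = 52.67
A = (152/52.67)^(1/0.1613) ⇒ ln A = ln(2.886)/0.1613 = 6.5710
A = e^6.5710 ≈ 714.1 mi²

714 mi²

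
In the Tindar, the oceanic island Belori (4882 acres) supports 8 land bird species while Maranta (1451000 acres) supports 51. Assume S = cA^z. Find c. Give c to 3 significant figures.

0.505

z = ln(S₂/S₁) / ln(A₂/A₁) = ln(51/8) / ln(1451000/4882) = 1.8524 / 5.6945 = 0.3253
c = S₁ / A₁^z = 8 / 4882^0.3253 = 8 / 15.84 = 0.5049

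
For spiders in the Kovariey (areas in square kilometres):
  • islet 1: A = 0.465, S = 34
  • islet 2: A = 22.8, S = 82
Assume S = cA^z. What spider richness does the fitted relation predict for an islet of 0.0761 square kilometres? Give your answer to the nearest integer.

23

z = ln(82/34) / ln(22.8/0.465) = 0.8804 / 3.8925 = 0.2262
c = 34 / 0.465^0.2262 = 34 / 0.841 = 40.43
S₃ = 40.43 × 0.0761^0.2262 = 40.43 × 0.5585 ≈ 22.58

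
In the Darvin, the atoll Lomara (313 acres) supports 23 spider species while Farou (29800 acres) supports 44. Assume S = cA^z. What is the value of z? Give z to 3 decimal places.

Taking logs: ln S = ln c + z ln A, so z = (ln S₂ − ln S₁)/(ln A₂ − ln A₁).
z = ln(44/23) / ln(29800/313) = ln(1.913) / ln(95.21) = 0.6487 / 4.5561 = 0.1424

0.142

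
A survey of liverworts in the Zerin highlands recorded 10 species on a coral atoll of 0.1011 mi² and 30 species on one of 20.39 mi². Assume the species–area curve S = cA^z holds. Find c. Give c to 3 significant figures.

16.1

z = ln(S₂/S₁) / ln(A₂/A₁) = ln(30/10) / ln(20.39/0.1011) = 1.0986 / 5.3067 = 0.2070
c = S₁ / A₁^z = 10 / 0.1011^0.2070 = 10 / 0.6222 = 16.07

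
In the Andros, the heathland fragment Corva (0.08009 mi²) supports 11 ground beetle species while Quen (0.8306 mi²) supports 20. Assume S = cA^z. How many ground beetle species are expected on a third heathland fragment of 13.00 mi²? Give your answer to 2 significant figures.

40

z = ln(20/11) / ln(0.8306/0.08009) = 0.5978 / 2.3390 = 0.2556
c = 11 / 0.08009^0.2556 = 11 / 0.5245 = 20.97
S₃ = 20.97 × 13^0.2556 = 20.97 × 1.926 ≈ 40.4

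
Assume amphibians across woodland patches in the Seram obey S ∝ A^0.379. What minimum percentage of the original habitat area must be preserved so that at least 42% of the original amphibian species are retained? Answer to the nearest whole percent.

10%

Need (A_new/A_old)^0.379 = 0.42, so A_new/A_old = 0.42^(1/0.379) = 0.42^2.639
ln(A_new/A_old) = ln 0.42 / 0.379 = -0.8675 / 0.379 = -2.2889
A_new/A_old = e^-2.2889 ≈ 0.1014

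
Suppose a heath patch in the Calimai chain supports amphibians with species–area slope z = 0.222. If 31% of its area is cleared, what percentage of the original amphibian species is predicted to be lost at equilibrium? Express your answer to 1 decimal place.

7.9%

S_new/S_old = (A_new/A_old)^z = 0.69^0.222
= exp(0.222 × ln 0.69) = exp(0.222 × -0.3711) = exp(-0.0824) ≈ 0.9209
Fraction lost = 1 − 0.9209 = 0.07907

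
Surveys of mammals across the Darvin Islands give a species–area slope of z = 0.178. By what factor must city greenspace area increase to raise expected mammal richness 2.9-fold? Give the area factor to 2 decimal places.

(A₂/A₁)^0.178 = 2.9, so A₂/A₁ = 2.9^(1/0.178) = 2.9^5.618
ln(A₂/A₁) = ln 2.9 / 0.178 = 1.0647 / 0.178 = 5.9815
A₂/A₁ = e^5.9815 ≈ 396

396.04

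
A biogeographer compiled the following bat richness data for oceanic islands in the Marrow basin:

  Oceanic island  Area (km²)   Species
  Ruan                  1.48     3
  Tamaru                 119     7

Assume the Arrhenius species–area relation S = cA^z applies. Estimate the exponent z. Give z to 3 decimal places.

Taking logs: ln S = ln c + z ln A, so z = (ln S₂ − ln S₁)/(ln A₂ − ln A₁).
z = ln(7/3) / ln(119/1.48) = ln(2.333) / ln(80.41) = 0.8473 / 4.3871 = 0.1931

0.193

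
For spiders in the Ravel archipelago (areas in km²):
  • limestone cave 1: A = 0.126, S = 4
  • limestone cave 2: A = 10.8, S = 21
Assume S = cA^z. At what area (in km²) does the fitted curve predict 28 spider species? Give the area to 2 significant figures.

23 km²

z = ln(21/4) / ln(10.8/0.126) = 1.6582 / 4.4510 = 0.3726
c = 4 / 0.126^0.3726 = 4 / 0.4622 = 8.654
A = (28/8.654)^(1/0.3726) ⇒ ln A = ln(3.235)/0.3726 = 3.1517
A = e^3.1517 ≈ 23.38 km²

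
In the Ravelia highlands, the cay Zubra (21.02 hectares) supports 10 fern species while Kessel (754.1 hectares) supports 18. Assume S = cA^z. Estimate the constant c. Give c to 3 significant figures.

6.07

z = ln(S₂/S₁) / ln(A₂/A₁) = ln(18/10) / ln(754.1/21.02) = 0.5878 / 3.5801 = 0.1642
c = S₁ / A₁^z = 10 / 21.02^0.1642 = 10 / 1.649 = 6.065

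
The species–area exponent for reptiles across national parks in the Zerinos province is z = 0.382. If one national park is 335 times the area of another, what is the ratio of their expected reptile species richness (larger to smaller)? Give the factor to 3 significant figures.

9.22

S₂/S₁ = (A₂/A₁)^z = 335^0.382
ln(S₂/S₁) = 0.382 × ln 335 = 0.382 × 5.8141 = 2.2210
S₂/S₁ = e^2.2210 ≈ 9.217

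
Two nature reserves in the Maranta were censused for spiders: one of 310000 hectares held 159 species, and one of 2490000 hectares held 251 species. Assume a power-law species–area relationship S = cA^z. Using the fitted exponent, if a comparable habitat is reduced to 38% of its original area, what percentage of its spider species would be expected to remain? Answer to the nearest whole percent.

81%

z = ln(251/159) / ln(2490000/310000) = 0.4565 / 2.0835 = 0.2191
S_new/S_old = (A_new/A_old)^z = 0.38^0.2191 = exp(0.2191 × -0.9676) = 0.8089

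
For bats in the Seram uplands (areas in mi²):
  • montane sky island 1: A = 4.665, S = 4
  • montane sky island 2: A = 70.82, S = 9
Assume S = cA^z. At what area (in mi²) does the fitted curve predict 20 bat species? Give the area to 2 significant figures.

z = ln(9/4) / ln(70.82/4.665) = 0.8109 / 2.7201 = 0.2981
c = 4 / 4.665^0.2981 = 4 / 1.583 = 2.527
A = (20/2.527)^(1/0.2981) ⇒ ln A = ln(7.914)/0.2981 = 6.9385
A = e^6.9385 ≈ 1031 mi²

1000 mi²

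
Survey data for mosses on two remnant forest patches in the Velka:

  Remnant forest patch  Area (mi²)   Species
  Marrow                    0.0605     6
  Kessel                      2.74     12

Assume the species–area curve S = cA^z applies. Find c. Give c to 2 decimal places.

z = ln(S₂/S₁) / ln(A₂/A₁) = ln(12/6) / ln(2.74/0.0605) = 0.6931 / 3.8131 = 0.1818
c = S₁ / A₁^z = 6 / 0.0605^0.1818 = 6 / 0.6005 = 9.991

9.99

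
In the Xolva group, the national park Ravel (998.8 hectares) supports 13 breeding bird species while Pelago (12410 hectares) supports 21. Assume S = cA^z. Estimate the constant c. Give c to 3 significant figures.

z = ln(S₂/S₁) / ln(A₂/A₁) = ln(21/13) / ln(12410/998.8) = 0.4796 / 2.5197 = 0.1903
c = S₁ / A₁^z = 13 / 998.8^0.1903 = 13 / 3.723 = 3.492

3.49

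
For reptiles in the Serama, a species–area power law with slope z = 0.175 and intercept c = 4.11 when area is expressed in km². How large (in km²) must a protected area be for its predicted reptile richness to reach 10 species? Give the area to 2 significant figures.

160 km²

10 = 4.11 × A^0.175  ⇒  A^0.175 = 10/4.11 = 2.433
ln A = ln(2.433) / 0.175 = 0.8892 / 0.175 = 5.0809
A = e^5.0809 ≈ 160.9 km²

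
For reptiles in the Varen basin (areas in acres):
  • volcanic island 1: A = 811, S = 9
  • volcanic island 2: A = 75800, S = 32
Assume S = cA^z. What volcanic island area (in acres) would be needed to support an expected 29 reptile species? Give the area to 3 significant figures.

53300 acres

z = ln(32/9) / ln(75800/811) = 1.2685 / 4.5376 = 0.2796
c = 9 / 811^0.2796 = 9 / 6.505 = 1.384
A = (29/1.384)^(1/0.2796) ⇒ ln A = ln(20.96)/0.2796 = 10.8837
A = e^10.8837 ≈ 53302 acres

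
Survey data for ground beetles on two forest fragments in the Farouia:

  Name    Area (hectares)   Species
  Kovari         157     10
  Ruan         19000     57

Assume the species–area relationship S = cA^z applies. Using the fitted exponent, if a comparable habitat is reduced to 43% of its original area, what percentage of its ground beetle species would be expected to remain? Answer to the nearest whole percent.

z = ln(57/10) / ln(19000/157) = 1.7405 / 4.7959 = 0.3629
S_new/S_old = (A_new/A_old)^z = 0.43^0.3629 = exp(0.3629 × -0.8440) = 0.7362

74%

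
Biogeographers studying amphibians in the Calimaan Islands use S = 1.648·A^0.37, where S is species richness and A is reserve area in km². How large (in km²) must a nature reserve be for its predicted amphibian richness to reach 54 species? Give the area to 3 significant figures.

54 = 1.648 × A^0.37  ⇒  A^0.37 = 54/1.648 = 32.77
ln A = ln(32.77) / 0.37 = 3.4894 / 0.37 = 9.4309
A = e^9.4309 ≈ 12467 km²

12500 km²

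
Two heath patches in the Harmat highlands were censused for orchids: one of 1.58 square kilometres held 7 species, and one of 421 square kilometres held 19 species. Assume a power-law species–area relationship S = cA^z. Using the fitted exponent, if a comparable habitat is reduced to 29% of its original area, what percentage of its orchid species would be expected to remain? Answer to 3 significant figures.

z = ln(19/7) / ln(421/1.58) = 0.9985 / 5.5852 = 0.1788
S_new/S_old = (A_new/A_old)^z = 0.29^0.1788 = exp(0.1788 × -1.2379) = 0.8015

80.1%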